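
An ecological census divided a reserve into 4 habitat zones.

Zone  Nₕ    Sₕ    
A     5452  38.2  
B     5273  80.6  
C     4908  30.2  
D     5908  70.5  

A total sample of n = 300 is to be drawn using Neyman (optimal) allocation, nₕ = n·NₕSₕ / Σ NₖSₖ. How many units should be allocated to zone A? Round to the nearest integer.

A: NₕSₕ = 5452·38.2 = 208266.4
B: NₕSₕ = 5273·80.6 = 425003.8
C: NₕSₕ = 4908·30.2 = 148221.6
D: NₕSₕ = 5908·70.5 = 416514
Σ NₕSₕ = 1198005.8.
n_A = 300·208266.4/1198005.8 = 52.153... → 52.

52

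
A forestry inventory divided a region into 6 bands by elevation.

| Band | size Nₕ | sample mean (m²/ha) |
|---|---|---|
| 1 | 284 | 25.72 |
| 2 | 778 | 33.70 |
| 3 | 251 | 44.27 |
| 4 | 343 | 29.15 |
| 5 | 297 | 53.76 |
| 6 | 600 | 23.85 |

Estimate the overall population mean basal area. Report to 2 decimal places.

33.26

N = 2553; weights Wₕ = Nₕ/N = (0.1112, 0.3047, 0.0983, 0.1344, 0.1163, 0.2350).
x̄_st = Σ Wₕ·x̄ₕ = 0.1112·25.72 + 0.3047·33.70 + 0.0983·44.27 + 0.1344·29.15 + 0.1163·53.76 + 0.2350·23.85 ≈ 33.2589...
→ 33.26.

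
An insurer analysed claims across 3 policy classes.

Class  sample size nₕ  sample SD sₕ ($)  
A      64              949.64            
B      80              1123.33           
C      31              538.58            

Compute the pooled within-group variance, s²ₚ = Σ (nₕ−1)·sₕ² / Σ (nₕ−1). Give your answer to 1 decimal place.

960489.7

Degrees of freedom: 63 + 79 + 30 = 172.
Σ(nₕ−1)sₕ² = 63·901816.1296 + 79·1261870.2889 + 30·290068.4164 = 165204221.4799.
s²ₚ = 165204221.4799 / 172 = 960489.660... → 960489.7.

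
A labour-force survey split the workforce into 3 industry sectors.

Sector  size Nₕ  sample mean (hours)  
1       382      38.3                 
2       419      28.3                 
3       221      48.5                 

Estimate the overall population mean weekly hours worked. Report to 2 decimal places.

36.41

N = 382 + 419 + 221 = 1022.
The stratified mean weights each stratum mean by its population share Nₕ/N.
Σ Nₕx̄ₕ = 382·38.3 + 419·28.3 + 221·48.5 = 14630.6 + 11857.7 + 10718.5 = 37206.8.
Divide by N: 37206.8 / 1022 = 36.4059... → 36.41.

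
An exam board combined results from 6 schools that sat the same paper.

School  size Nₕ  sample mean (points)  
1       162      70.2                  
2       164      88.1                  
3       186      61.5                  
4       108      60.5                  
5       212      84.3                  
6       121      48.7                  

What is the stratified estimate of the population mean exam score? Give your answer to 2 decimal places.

N = 953; weights Wₕ = Nₕ/N = (0.1700, 0.1721, 0.1952, 0.1133, 0.2225, 0.1270).
x̄_st = Σ Wₕ·x̄ₕ = 0.1700·70.2 + 0.1721·88.1 + 0.1952·61.5 + 0.1133·60.5 + 0.2225·84.3 + 0.1270·48.7 ≈ 70.8899...
→ 70.89.

70.89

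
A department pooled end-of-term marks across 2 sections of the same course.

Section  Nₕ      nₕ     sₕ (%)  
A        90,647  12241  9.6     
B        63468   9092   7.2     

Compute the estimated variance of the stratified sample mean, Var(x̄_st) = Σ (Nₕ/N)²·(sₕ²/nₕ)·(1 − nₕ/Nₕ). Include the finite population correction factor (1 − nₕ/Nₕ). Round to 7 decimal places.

N = 154115; Wₕ = Nₕ/N.
section A: (90647/154115)²·9.6²/12241·(1 − 12241/90647) = 0.0022528822
section B: (63468/154115)²·7.2²/9092·(1 − 9092/63468) = 0.0008284720
Sum = 0.0030813541 → 0.0030814.

0.0030814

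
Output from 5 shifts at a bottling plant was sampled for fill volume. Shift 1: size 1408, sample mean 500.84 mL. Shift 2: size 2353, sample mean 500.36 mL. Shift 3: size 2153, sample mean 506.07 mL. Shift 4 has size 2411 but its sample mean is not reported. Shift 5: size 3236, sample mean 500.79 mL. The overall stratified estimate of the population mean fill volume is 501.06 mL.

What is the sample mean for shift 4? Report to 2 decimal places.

N = 1408 + 2353 + 2153 + 2411 + 3236 = 11561.
Overall total = μ·N = 501.06·11561 = 5792754.66.
Subtract the known strata: 1408·500.84 + 2353·500.36 + 2153·506.07 + 3236·500.79 = 4592654.95.
Remaining total for shift 4: 5792754.66 − 4592654.95 = 1200099.71.
Divide by its size: 1200099.71 / 2411 = 497.7601... → 497.76.

497.76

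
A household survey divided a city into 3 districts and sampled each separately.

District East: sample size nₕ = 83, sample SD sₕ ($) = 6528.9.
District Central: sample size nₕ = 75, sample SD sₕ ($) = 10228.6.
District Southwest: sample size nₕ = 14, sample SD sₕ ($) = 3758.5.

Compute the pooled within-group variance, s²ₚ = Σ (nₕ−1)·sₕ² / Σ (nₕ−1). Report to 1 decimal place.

67581143.0

East: (83−1)·6528.9² = 82·42626535.21 = 3495375887.22
Central: (75−1)·10228.6² = 74·104624257.96 = 7742195089.04
Southwest: (14−1)·3758.5² = 13·14126322.25 = 183642189.25
Numerator = 11421213165.51; denominator = Σ(nₕ−1) = 169.
s²ₚ = 11421213165.51/169 = 67581142.991... → 67581143.0.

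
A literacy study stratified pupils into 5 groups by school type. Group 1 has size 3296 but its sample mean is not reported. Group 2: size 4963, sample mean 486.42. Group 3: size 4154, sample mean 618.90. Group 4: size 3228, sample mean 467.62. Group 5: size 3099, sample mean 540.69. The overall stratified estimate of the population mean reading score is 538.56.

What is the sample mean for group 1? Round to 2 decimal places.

583.29

Σ Nₕx̄ₕ = N·μ, so 3296·x̄_1 = 18740·538.56 − (4963·486.42 + 4154·618.90 + 3228·467.62 + 3099·540.69).
= 10092614.4 − 8170088.73 = 1922525.67.
x̄_1 = 1922525.67 / 3296 = 583.2906... → 583.29.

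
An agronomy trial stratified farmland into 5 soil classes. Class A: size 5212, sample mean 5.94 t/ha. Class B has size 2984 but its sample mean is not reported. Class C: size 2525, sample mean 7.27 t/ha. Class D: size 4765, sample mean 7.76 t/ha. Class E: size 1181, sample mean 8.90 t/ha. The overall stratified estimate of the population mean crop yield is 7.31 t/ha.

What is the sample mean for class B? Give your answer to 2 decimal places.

8.39

N = 5212 + 2984 + 2525 + 4765 + 1181 = 16667.
Overall total = μ·N = 7.31·16667 = 121835.77.
Subtract the known strata: 5212·5.94 + 2525·7.27 + 4765·7.76 + 1181·8.90 = 96803.33.
Remaining total for class B: 121835.77 − 96803.33 = 25032.44.
Divide by its size: 25032.44 / 2984 = 8.3889... → 8.39.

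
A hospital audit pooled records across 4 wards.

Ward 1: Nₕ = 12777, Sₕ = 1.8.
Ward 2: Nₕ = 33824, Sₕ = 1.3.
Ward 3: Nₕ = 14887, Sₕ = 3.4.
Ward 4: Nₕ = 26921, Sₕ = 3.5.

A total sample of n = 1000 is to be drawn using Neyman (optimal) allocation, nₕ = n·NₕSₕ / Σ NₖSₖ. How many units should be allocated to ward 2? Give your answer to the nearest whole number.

208

1: NₕSₕ = 12777·1.8 = 22998.6
2: NₕSₕ = 33824·1.3 = 43971.2
3: NₕSₕ = 14887·3.4 = 50615.8
4: NₕSₕ = 26921·3.5 = 94223.5
Σ NₕSₕ = 211809.1.
n_2 = 1000·43971.2/211809.1 = 207.598... → 208.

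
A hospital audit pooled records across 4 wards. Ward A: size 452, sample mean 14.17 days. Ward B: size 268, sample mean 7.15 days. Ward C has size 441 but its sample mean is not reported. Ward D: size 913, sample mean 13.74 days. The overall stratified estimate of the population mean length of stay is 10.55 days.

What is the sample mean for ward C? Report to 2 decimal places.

2.30

N = 452 + 268 + 441 + 913 = 2074.
Overall total = μ·N = 10.55·2074 = 21880.7.
Subtract the known strata: 452·14.17 + 268·7.15 + 913·13.74 = 20865.66.
Remaining total for ward C: 21880.7 − 20865.66 = 1015.04.
Divide by its size: 1015.04 / 441 = 2.3017... → 2.30.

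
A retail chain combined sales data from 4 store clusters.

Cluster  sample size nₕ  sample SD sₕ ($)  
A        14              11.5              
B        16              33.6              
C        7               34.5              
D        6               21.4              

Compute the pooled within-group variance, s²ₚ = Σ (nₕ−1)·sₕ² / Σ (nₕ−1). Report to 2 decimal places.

720.13

A: (14−1)·11.5² = 13·132.25 = 1719.25
B: (16−1)·33.6² = 15·1128.96 = 16934.4
C: (7−1)·34.5² = 6·1190.25 = 7141.5
D: (6−1)·21.4² = 5·457.96 = 2289.8
Numerator = 28084.95; denominator = Σ(nₕ−1) = 39.
s²ₚ = 28084.95/39 = 720.1269... → 720.13.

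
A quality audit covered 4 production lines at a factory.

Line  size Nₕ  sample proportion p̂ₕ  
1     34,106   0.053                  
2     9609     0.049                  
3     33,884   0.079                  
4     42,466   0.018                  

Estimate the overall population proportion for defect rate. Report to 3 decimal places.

Wₕ = Nₕ/N with N = 120065: 0.2841, 0.0800, 0.2822, 0.3537.
p̂_st = 0.2841·0.053 + 0.0800·0.049 + 0.2822·0.079 + 0.3537·0.018 ≈ 0.04764... → 0.048.

0.048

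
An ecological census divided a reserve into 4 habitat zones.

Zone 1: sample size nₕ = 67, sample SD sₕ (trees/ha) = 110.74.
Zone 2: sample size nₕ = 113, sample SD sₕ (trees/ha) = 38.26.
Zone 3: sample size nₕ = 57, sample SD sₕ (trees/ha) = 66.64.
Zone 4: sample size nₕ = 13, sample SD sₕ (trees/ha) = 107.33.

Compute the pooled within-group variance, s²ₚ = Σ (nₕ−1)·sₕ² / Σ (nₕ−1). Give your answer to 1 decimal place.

Degrees of freedom: 66 + 112 + 56 + 12 = 246.
Σ(nₕ−1)sₕ² = 66·12263.3476 + 112·1463.8276 + 56·4440.8896 + 12·11519.7289 = 1360256.1972.
s²ₚ = 1360256.1972 / 246 = 5529.497... → 5529.5.

5529.5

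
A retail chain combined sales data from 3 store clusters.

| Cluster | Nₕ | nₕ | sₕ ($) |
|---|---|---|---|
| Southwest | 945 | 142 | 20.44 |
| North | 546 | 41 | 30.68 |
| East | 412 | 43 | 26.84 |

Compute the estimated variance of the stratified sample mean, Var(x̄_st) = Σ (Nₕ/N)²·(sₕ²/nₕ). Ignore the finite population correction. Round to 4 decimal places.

N = 1903. Term for each stratum: Wₕ²sₕ²/nₕ.
Var(x̄_st) = 0.7255369 + 1.8898815 + 0.7852599 = 3.4006782 → 3.4007.

3.4007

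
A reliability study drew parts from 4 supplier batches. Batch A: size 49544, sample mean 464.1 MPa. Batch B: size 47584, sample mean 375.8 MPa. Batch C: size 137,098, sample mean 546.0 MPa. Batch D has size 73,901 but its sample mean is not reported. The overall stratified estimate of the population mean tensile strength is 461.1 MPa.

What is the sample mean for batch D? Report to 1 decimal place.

356.5

N = 49544 + 47584 + 137098 + 73901 = 308127.
Overall total = μ·N = 461.1·308127 = 142077359.7.
Subtract the known strata: 49544·464.1 + 47584·375.8 + 137098·546.0 = 115730945.6.
Remaining total for batch D: 142077359.7 − 115730945.6 = 26346414.1.
Divide by its size: 26346414.1 / 73901 = 356.510... → 356.5.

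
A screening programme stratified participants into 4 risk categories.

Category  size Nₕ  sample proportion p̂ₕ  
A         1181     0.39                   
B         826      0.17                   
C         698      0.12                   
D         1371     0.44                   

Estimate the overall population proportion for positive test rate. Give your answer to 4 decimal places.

Wₕ = Nₕ/N with N = 4076: 0.2897, 0.2026, 0.1712, 0.3364.
p̂_st = 0.2897·0.39 + 0.2026·0.17 + 0.1712·0.12 + 0.3364·0.44 ≈ 0.315999... → 0.3160.

0.3160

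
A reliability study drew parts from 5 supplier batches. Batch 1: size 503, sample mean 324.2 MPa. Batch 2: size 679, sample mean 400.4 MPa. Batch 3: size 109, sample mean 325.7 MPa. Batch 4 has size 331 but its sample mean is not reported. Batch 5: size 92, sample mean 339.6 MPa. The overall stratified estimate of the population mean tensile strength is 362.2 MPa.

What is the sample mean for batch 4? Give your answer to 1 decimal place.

N = 503 + 679 + 109 + 331 + 92 = 1714.
Overall total = μ·N = 362.2·1714 = 620810.8.
Subtract the known strata: 503·324.2 + 679·400.4 + 109·325.7 + 92·339.6 = 501688.7.
Remaining total for batch 4: 620810.8 − 501688.7 = 119122.1.
Divide by its size: 119122.1 / 331 = 359.885... → 359.9.

359.9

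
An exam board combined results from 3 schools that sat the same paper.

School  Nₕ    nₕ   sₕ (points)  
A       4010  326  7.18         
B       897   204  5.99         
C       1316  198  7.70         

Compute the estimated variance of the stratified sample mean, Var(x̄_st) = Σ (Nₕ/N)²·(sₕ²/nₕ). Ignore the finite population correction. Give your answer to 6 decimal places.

0.082709

N = 6223. Term for each stratum: Wₕ²sₕ²/nₕ.
Var(x̄_st) = 0.065662956 + 0.003654338 + 0.013391476 = 0.082708770 → 0.082709.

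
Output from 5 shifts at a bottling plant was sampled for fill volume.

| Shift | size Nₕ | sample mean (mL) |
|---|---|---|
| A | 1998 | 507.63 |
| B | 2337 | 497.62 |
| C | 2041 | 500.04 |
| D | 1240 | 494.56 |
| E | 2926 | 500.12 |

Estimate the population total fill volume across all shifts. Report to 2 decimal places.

5274369.84

Estimate total by summing Nₕ·x̄ₕ over strata.
1998·507.63 + 2337·497.62 + 2041·500.04 + 1240·494.56 + 2926·500.12 = 1014244.74 + 1162937.94 + 1020581.64 + 613254.4 + 1463351.12 = 5274369.84.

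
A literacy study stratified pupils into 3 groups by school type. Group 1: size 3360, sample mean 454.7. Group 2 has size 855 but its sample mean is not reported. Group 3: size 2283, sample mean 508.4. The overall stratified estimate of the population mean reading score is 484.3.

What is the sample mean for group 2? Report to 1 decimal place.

536.3

Σ Nₕx̄ₕ = N·μ, so 855·x̄_2 = 6498·484.3 − (3360·454.7 + 2283·508.4).
= 3146981.4 − 2688469.2 = 458512.2.
x̄_2 = 458512.2 / 855 = 536.272... → 536.3.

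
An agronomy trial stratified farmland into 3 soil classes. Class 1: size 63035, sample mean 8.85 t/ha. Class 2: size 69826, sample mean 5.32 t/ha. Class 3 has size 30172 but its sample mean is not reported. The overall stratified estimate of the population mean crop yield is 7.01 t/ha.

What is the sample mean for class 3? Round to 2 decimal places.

7.08

N = 63035 + 69826 + 30172 = 163033.
Overall total = μ·N = 7.01·163033 = 1142861.33.
Subtract the known strata: 63035·8.85 + 69826·5.32 = 929334.07.
Remaining total for class 3: 1142861.33 − 929334.07 = 213527.26.
Divide by its size: 213527.26 / 30172 = 7.0770... → 7.08.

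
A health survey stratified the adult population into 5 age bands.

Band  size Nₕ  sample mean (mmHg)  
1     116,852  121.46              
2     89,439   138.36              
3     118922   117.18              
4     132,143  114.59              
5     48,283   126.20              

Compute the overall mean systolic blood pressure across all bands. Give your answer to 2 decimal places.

122.10

N = 116852 + 89439 + 118922 + 132143 + 48283 = 505639.
Overall mean = Σ (Nₕ/N)·x̄ₕ — weight by population share, not a simple average.
Σ Nₕx̄ₕ = 116852·121.46 + 89439·138.36 + 118922·117.18 + 132143·114.59 + 48283·126.20 = 14192843.92 + 12374780.04 + 13935279.96 + 15142266.37 + 6093314.6 = 61738484.89.
Divide by N: 61738484.89 / 505639 = 122.0999... → 122.10.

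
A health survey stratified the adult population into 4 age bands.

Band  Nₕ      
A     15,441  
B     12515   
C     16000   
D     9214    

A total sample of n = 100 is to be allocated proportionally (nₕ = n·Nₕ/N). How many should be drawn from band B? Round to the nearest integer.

Share of band B = 12515/53170 = 0.23538.
Allocate 100 × 0.23538 = 23.538... → 24.

24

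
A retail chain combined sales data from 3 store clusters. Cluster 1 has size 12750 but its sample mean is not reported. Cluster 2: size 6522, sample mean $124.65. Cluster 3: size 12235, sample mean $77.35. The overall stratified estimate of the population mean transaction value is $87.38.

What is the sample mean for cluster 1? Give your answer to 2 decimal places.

77.94

N = 12750 + 6522 + 12235 = 31507.
Overall total = μ·N = 87.38·31507 = 2753081.66.
Subtract the known strata: 6522·124.65 + 12235·77.35 = 1759344.55.
Remaining total for cluster 1: 2753081.66 − 1759344.55 = 993737.11.
Divide by its size: 993737.11 / 12750 = 77.9402... → 77.94.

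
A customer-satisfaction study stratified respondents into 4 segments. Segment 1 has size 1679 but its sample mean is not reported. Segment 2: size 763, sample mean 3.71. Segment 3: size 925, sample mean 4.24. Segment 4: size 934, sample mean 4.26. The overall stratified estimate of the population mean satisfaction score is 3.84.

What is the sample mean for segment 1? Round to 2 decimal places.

3.45

Σ Nₕx̄ₕ = N·μ, so 1679·x̄_1 = 4301·3.84 − (763·3.71 + 925·4.24 + 934·4.26).
= 16515.84 − 10731.57 = 5784.27.
x̄_1 = 5784.27 / 1679 = 3.4451... → 3.45.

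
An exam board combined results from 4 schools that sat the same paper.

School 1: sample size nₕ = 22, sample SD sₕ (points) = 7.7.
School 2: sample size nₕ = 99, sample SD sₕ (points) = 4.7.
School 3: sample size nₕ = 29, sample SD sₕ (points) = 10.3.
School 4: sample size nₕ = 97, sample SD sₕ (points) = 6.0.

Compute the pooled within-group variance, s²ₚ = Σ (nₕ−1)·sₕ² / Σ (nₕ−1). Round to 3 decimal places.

Degrees of freedom: 21 + 98 + 28 + 96 = 243.
Σ(nₕ−1)sₕ² = 21·59.29 + 98·22.09 + 28·106.09 + 96·36 = 9836.43.
s²ₚ = 9836.43 / 243 = 40.47914... → 40.479.

40.479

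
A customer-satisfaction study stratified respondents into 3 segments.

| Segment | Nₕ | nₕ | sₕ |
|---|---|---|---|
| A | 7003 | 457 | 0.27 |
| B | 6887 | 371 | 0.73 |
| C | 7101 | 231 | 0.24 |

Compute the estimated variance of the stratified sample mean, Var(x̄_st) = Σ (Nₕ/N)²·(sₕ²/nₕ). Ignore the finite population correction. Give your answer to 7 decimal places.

0.0002009

N = 20991. Term for each stratum: Wₕ²sₕ²/nₕ.
Var(x̄_st) = 0.0000177547 + 0.0001546200 + 0.0000285354 = 0.0002009101 → 0.0002009.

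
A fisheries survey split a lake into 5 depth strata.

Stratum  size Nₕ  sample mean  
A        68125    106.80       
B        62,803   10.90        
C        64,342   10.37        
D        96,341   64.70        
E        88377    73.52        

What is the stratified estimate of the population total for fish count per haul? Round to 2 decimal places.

Population total = Σ Nₕ·x̄ₕ (each stratum's size times its mean).
68125·106.80 + 62803·10.90 + 64342·10.37 + 96341·64.70 + 88377·73.52 = 7275750 + 684552.7 + 667226.54 + 6233262.7 + 6497477.04 = 21358268.98.

21358268.98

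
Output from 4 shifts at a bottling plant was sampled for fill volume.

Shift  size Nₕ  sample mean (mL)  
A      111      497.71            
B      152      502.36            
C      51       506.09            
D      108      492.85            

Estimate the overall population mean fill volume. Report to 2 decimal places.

N = 422; weights Wₕ = Nₕ/N = (0.2630, 0.3602, 0.1209, 0.2559).
x̄_st = Σ Wₕ·x̄ₕ = 0.2630·497.71 + 0.3602·502.36 + 0.1209·506.09 + 0.2559·492.85 ≈ 499.1538...
→ 499.15.

499.15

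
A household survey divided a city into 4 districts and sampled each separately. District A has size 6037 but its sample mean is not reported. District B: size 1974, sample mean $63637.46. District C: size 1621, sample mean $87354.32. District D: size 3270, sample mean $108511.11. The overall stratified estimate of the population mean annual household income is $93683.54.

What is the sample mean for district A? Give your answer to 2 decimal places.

97176.08

Σ Nₕx̄ₕ = N·μ, so 6037·x̄_A = 12902·93683.54 − (1974·63637.46 + 1621·87354.32 + 3270·108511.11).
= 1208705033.08 − 622053028.46 = 586652004.62.
x̄_A = 586652004.62 / 6037 = 97176.0816... → 97176.08.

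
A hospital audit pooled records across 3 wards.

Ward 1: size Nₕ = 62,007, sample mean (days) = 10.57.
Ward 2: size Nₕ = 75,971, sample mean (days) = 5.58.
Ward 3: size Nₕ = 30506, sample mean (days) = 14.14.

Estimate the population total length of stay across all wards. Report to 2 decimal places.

1510687.01

Estimate total by summing Nₕ·x̄ₕ over strata.
62007·10.57 + 75971·5.58 + 30506·14.14 = 655413.99 + 423918.18 + 431354.84 = 1510687.01.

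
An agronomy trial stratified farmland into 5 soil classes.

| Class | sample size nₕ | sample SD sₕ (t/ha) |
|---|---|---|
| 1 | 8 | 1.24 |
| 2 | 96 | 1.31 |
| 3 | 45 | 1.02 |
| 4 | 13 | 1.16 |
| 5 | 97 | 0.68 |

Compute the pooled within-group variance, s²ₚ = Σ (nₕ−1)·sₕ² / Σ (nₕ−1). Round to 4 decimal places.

1.1028

1: (8−1)·1.24² = 7·1.5376 = 10.7632
2: (96−1)·1.31² = 95·1.7161 = 163.0295
3: (45−1)·1.02² = 44·1.0404 = 45.7776
4: (13−1)·1.16² = 12·1.3456 = 16.1472
5: (97−1)·0.68² = 96·0.4624 = 44.3904
Numerator = 280.1079; denominator = Σ(nₕ−1) = 254.
s²ₚ = 280.1079/254 = 1.102787... → 1.1028.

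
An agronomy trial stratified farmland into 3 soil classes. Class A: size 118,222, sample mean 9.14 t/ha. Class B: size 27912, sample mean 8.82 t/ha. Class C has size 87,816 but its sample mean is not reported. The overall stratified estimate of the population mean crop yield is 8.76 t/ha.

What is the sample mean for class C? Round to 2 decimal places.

N = 118222 + 27912 + 87816 = 233950.
Overall total = μ·N = 8.76·233950 = 2049402.
Subtract the known strata: 118222·9.14 + 27912·8.82 = 1326732.92.
Remaining total for class C: 2049402 − 1326732.92 = 722669.08.
Divide by its size: 722669.08 / 87816 = 8.2294... → 8.23.

8.23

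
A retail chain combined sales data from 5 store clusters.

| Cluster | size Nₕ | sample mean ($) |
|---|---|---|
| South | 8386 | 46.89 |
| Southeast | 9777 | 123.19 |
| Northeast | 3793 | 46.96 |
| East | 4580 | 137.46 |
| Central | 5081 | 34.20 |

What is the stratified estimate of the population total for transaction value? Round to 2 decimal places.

2579104.45

South: 8386·46.89 = 393219.54
Southeast: 9777·123.19 = 1204428.63
Northeast: 3793·46.96 = 178119.28
East: 4580·137.46 = 629566.8
Central: 5081·34.20 = 173770.2
τ̂ = Σ Nₕx̄ₕ = 2579104.45.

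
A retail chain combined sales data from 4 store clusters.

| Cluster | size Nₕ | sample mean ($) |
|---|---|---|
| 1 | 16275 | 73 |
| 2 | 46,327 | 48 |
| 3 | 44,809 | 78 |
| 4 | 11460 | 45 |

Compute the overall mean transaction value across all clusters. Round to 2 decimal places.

62.44

N = 118871; weights Wₕ = Nₕ/N = (0.1369, 0.3897, 0.3770, 0.0964).
x̄_st = Σ Wₕ·x̄ₕ = 0.1369·73 + 0.3897·48 + 0.3770·78 + 0.0964·45 ≈ 62.4423...
→ 62.44.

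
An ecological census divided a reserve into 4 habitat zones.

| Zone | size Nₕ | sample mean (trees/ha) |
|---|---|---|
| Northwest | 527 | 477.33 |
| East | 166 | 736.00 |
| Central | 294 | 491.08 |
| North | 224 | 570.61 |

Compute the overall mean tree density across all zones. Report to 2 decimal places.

533.38

N = 527 + 166 + 294 + 224 = 1211.
The stratified mean weights each stratum mean by its population share Nₕ/N.
Σ Nₕx̄ₕ = 527·477.33 + 166·736.00 + 294·491.08 + 224·570.61 = 251552.91 + 122176 + 144377.52 + 127816.64 = 645923.07.
Divide by N: 645923.07 / 1211 = 533.3799... → 533.38.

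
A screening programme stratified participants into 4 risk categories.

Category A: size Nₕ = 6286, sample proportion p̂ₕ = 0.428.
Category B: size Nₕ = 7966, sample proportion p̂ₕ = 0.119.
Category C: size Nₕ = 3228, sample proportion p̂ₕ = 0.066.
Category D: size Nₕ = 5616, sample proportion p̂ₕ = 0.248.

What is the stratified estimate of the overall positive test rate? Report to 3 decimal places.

0.227

N = 6286 + 7966 + 3228 + 5616 = 23096.
Overall proportion = Σ (Nₕ/N)·p̂ₕ.
Σ Nₕp̂ₕ = 2690.408 + 947.954 + 213.048 + 1392.768 = 5244.178.
5244.178 / 23096 = 0.22706... → 0.227.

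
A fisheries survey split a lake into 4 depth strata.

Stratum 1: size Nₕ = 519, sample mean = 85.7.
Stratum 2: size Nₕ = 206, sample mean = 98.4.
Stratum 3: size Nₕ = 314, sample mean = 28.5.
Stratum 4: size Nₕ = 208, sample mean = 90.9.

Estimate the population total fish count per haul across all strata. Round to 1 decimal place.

Population total = Σ Nₕ·x̄ₕ (each stratum's size times its mean).
519·85.7 + 206·98.4 + 314·28.5 + 208·90.9 = 44478.3 + 20270.4 + 8949 + 18907.2 = 92604.9.

92604.9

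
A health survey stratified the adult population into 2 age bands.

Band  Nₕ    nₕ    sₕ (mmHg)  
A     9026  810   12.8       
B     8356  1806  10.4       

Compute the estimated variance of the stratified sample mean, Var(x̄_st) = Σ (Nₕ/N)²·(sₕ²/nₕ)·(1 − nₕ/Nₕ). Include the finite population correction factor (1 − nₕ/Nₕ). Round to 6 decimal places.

N = 17382; Wₕ = Nₕ/N.
band A: (9026/17382)²·12.8²/810·(1 − 810/9026) = 0.049646792
band B: (8356/17382)²·10.4²/1806·(1 − 1806/8356) = 0.010848987
Sum = 0.060495778 → 0.060496.

0.060496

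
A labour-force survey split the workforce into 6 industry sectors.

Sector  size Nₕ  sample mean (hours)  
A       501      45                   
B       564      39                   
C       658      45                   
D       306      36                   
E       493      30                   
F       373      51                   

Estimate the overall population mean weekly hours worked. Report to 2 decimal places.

N = 501 + 564 + 658 + 306 + 493 + 373 = 2895.
Weight each subgroup mean by Nₕ/N and sum.
Σ Nₕx̄ₕ = 501·45 + 564·39 + 658·45 + 306·36 + 493·30 + 373·51 = 22545 + 21996 + 29610 + 11016 + 14790 + 19023 = 118980.
Divide by N: 118980 / 2895 = 41.0984... → 41.10.

41.10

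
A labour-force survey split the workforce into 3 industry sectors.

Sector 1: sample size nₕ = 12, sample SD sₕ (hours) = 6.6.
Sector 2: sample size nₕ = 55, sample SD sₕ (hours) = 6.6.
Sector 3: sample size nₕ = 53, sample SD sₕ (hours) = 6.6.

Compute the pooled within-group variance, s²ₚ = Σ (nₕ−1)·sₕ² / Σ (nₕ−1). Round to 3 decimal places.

Degrees of freedom: 11 + 54 + 52 = 117.
Σ(nₕ−1)sₕ² = 11·43.56 + 54·43.56 + 52·43.56 = 5096.52.
s²ₚ = 5096.52 / 117 = 43.56 → 43.560.

43.560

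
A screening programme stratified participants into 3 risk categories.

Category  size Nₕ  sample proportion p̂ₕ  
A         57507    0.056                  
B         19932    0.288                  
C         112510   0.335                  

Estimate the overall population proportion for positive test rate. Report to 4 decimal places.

Wₕ = Nₕ/N with N = 189949: 0.3027, 0.1049, 0.5923.
p̂_st = 0.3027·0.056 + 0.1049·0.288 + 0.5923·0.335 ≈ 0.245601... → 0.2456.

0.2456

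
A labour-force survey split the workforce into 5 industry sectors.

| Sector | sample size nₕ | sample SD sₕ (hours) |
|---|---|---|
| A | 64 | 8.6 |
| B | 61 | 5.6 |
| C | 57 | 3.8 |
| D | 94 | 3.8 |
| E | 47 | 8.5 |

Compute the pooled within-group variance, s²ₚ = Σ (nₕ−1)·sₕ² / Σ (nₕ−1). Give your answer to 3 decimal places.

A: (64−1)·8.6² = 63·73.96 = 4659.48
B: (61−1)·5.6² = 60·31.36 = 1881.6
C: (57−1)·3.8² = 56·14.44 = 808.64
D: (94−1)·3.8² = 93·14.44 = 1342.92
E: (47−1)·8.5² = 46·72.25 = 3323.5
Numerator = 12016.14; denominator = Σ(nₕ−1) = 318.
s²ₚ = 12016.14/318 = 37.78660... → 37.787.

37.787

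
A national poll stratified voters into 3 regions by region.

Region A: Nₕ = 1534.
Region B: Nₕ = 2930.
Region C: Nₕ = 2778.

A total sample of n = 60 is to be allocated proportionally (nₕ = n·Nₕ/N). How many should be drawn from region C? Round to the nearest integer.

23

Share of region C = 2778/7242 = 0.38360.
Allocate 60 × 0.38360 = 23.016... → 23.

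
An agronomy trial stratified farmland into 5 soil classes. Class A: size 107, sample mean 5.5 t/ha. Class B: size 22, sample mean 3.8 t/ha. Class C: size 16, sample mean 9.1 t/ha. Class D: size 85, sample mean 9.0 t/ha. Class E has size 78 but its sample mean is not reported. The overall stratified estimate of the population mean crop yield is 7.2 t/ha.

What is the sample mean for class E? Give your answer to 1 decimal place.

8.1

N = 107 + 22 + 16 + 85 + 78 = 308.
Overall total = μ·N = 7.2·308 = 2217.6.
Subtract the known strata: 107·5.5 + 22·3.8 + 16·9.1 + 85·9.0 = 1582.7.
Remaining total for class E: 2217.6 − 1582.7 = 634.9.
Divide by its size: 634.9 / 78 = 8.140... → 8.1.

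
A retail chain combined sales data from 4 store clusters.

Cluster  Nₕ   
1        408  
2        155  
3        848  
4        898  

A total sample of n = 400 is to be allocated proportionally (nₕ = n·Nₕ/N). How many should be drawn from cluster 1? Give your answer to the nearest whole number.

Share of cluster 1 = 408/2309 = 0.17670.
Allocate 400 × 0.17670 = 70.680... → 71.

71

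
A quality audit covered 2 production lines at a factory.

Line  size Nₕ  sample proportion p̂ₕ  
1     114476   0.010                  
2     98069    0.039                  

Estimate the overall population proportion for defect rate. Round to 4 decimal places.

0.0234

Wₕ = Nₕ/N with N = 212545: 0.5386, 0.4614.
p̂_st = 0.5386·0.010 + 0.4614·0.039 ≈ 0.023381... → 0.0234.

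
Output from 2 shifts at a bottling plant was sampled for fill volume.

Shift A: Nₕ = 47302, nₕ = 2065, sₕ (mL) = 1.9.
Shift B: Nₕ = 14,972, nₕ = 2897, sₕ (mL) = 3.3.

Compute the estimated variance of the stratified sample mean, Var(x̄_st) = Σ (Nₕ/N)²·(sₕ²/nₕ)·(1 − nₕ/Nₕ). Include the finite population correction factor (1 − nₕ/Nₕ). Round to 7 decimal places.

0.0011398

N = 62274. Term for each stratum: Wₕ²sₕ²/nₕ·(1−nₕ/Nₕ).
Var(x̄_st) = 0.0009645993 + 0.0001752398 = 0.0011398391 → 0.0011398.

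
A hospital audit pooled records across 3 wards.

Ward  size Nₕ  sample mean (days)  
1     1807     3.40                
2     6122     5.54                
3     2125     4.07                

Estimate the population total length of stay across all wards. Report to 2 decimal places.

48708.43

1: 1807·3.40 = 6143.8
2: 6122·5.54 = 33915.88
3: 2125·4.07 = 8648.75
τ̂ = Σ Nₕx̄ₕ = 48708.43.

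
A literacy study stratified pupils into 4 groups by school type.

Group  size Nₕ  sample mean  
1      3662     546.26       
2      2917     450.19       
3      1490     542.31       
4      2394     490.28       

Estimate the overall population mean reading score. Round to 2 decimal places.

N = 10463; weights Wₕ = Nₕ/N = (0.3500, 0.2788, 0.1424, 0.2288).
x̄_st = Σ Wₕ·x̄ₕ = 0.3500·546.26 + 0.2788·450.19 + 0.1424·542.31 + 0.2288·490.28 ≈ 506.1054...
→ 506.11.

506.11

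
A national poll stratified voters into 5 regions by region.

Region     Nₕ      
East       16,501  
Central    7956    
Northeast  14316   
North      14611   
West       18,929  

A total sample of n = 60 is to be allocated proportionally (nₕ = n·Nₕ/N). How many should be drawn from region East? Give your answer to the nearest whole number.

14

Share of region East = 16501/72313 = 0.22819.
Allocate 60 × 0.22819 = 13.691... → 14.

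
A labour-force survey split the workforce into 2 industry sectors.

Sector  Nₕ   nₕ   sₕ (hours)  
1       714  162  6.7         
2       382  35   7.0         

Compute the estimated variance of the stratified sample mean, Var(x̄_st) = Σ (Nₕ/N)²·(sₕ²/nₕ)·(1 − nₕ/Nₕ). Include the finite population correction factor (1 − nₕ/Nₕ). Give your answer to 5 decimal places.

N = 1096. Term for each stratum: Wₕ²sₕ²/nₕ·(1−nₕ/Nₕ).
Var(x̄_st) = 0.09091819 + 0.15448978 = 0.24540797 → 0.24541.

0.24541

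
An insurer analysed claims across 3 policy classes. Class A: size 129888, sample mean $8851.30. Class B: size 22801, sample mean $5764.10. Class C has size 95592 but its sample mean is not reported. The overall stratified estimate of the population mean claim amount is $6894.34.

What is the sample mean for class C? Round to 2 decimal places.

4504.86

N = 129888 + 22801 + 95592 = 248281.
Overall total = μ·N = 6894.34·248281 = 1711733629.54.
Subtract the known strata: 129888·8851.30 + 22801·5764.10 = 1281104898.5.
Remaining total for class C: 1711733629.54 − 1281104898.5 = 430628731.04.
Divide by its size: 430628731.04 / 95592 = 4504.8616... → 4504.86.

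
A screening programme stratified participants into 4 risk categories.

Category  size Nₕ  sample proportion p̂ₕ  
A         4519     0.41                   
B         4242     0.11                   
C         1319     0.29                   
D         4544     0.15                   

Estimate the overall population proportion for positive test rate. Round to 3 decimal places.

0.231

Wₕ = Nₕ/N with N = 14624: 0.3090, 0.2901, 0.0902, 0.3107.
p̂_st = 0.3090·0.41 + 0.2901·0.11 + 0.0902·0.29 + 0.3107·0.15 ≈ 0.23137... → 0.231.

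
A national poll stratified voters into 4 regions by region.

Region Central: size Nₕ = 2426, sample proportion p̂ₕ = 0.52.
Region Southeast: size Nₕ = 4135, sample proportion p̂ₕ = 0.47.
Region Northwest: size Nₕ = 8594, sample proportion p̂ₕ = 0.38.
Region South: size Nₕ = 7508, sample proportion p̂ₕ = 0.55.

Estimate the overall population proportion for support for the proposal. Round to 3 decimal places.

Wₕ = Nₕ/N with N = 22663: 0.1070, 0.1825, 0.3792, 0.3313.
p̂_st = 0.1070·0.52 + 0.1825·0.47 + 0.3792·0.38 + 0.3313·0.55 ≈ 0.46773... → 0.468.

0.468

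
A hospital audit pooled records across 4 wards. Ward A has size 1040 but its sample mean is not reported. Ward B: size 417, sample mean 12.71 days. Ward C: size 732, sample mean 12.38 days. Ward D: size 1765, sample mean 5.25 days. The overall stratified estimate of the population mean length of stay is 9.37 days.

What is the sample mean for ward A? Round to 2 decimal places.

12.90

N = 1040 + 417 + 732 + 1765 = 3954.
Overall total = μ·N = 9.37·3954 = 37048.98.
Subtract the known strata: 417·12.71 + 732·12.38 + 1765·5.25 = 23628.48.
Remaining total for ward A: 37048.98 − 23628.48 = 13420.5.
Divide by its size: 13420.5 / 1040 = 12.9043... → 12.90.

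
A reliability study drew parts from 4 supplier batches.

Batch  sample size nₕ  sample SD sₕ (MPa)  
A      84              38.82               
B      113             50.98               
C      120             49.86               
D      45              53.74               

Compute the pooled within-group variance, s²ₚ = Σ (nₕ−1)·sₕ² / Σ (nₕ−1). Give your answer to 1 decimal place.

2343.8

A: (84−1)·38.82² = 83·1506.9924 = 125080.3692
B: (113−1)·50.98² = 112·2598.9604 = 291083.5648
C: (120−1)·49.86² = 119·2486.0196 = 295836.3324
D: (45−1)·53.74² = 44·2887.9876 = 127071.4544
Numerator = 839071.7208; denominator = Σ(nₕ−1) = 358.
s²ₚ = 839071.7208/358 = 2343.776... → 2343.8.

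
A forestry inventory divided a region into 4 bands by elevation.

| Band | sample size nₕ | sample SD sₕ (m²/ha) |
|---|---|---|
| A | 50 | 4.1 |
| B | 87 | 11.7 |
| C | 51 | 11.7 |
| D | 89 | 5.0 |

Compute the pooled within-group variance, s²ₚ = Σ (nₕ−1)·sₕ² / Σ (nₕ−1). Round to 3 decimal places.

Degrees of freedom: 49 + 86 + 50 + 88 = 273.
Σ(nₕ−1)sₕ² = 49·16.81 + 86·136.89 + 50·136.89 + 88·25 = 21640.73.
s²ₚ = 21640.73 / 273 = 79.27007... → 79.270.

79.270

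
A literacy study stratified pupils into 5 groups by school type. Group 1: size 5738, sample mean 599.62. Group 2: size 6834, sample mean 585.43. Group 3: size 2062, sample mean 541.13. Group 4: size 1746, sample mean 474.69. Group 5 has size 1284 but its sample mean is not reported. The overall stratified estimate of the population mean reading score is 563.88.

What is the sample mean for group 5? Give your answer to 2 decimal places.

Σ Nₕx̄ₕ = N·μ, so 1284·x̄_5 = 17664·563.88 − (5738·599.62 + 6834·585.43 + 2062·541.13 + 1746·474.69).
= 9960376.32 − 9386066.98 = 574309.34.
x̄_5 = 574309.34 / 1284 = 447.2814... → 447.28.

447.28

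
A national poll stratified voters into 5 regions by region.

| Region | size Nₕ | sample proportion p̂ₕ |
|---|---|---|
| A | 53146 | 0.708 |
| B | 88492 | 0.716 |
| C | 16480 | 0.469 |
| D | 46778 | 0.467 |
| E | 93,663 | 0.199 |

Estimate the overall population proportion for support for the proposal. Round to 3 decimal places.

N = 53146 + 88492 + 16480 + 46778 + 93663 = 298559.
Overall proportion = Σ (Nₕ/N)·p̂ₕ.
Σ Nₕp̂ₕ = 37627.368 + 63360.272 + 7729.12 + 21845.326 + 18638.937 = 149201.023.
149201.023 / 298559 = 0.49974... → 0.500.

0.500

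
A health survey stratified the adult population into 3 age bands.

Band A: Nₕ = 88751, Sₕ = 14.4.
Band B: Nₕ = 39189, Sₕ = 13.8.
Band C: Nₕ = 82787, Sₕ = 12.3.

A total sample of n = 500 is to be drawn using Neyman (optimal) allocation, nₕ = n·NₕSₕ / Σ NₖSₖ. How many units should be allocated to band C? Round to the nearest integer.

A: NₕSₕ = 88751·14.4 = 1278014.4
B: NₕSₕ = 39189·13.8 = 540808.2
C: NₕSₕ = 82787·12.3 = 1018280.1
Σ NₕSₕ = 2837102.7.
n_C = 500·1018280.1/2837102.7 = 179.458... → 179.

179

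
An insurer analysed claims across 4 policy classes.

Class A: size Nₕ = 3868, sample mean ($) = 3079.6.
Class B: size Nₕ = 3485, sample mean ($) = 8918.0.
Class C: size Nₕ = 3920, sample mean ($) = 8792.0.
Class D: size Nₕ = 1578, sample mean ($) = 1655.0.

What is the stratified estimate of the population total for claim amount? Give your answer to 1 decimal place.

80067352.8

A: 3868·3079.6 = 11911892.8
B: 3485·8918.0 = 31079230
C: 3920·8792.0 = 34464640
D: 1578·1655.0 = 2611590
τ̂ = Σ Nₕx̄ₕ = 80067352.8.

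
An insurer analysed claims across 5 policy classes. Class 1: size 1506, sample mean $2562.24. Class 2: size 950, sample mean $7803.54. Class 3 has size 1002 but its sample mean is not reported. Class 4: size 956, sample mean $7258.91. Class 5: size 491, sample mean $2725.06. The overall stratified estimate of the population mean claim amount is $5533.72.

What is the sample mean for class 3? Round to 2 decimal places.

7578.12

N = 1506 + 950 + 1002 + 956 + 491 = 4905.
Overall total = μ·N = 5533.72·4905 = 27142896.6.
Subtract the known strata: 1506·2562.24 + 950·7803.54 + 956·7258.91 + 491·2725.06 = 19549618.86.
Remaining total for class 3: 27142896.6 − 19549618.86 = 7593277.74.
Divide by its size: 7593277.74 / 1002 = 7578.1215... → 7578.12.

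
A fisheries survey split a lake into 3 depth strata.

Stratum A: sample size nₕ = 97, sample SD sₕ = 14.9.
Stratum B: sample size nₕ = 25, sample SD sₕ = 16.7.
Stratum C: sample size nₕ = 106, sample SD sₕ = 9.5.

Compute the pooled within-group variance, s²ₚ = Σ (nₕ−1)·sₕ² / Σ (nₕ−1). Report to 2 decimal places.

166.59

Degrees of freedom: 96 + 24 + 105 = 225.
Σ(nₕ−1)sₕ² = 96·222.01 + 24·278.89 + 105·90.25 = 37482.57.
s²ₚ = 37482.57 / 225 = 166.5892 → 166.59.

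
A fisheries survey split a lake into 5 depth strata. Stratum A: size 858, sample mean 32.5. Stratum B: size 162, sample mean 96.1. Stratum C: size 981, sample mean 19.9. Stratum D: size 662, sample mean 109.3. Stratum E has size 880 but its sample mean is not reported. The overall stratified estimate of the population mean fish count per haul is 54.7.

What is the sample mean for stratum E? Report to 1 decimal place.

N = 858 + 162 + 981 + 662 + 880 = 3543.
Overall total = μ·N = 54.7·3543 = 193802.1.
Subtract the known strata: 858·32.5 + 162·96.1 + 981·19.9 + 662·109.3 = 135331.7.
Remaining total for stratum E: 193802.1 − 135331.7 = 58470.4.
Divide by its size: 58470.4 / 880 = 66.444... → 66.4.

66.4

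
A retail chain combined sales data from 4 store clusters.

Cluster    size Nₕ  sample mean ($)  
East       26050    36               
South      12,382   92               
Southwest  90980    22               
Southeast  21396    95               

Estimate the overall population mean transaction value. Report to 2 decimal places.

40.52

N = 26050 + 12382 + 90980 + 21396 = 150808.
Overall mean = Σ (Nₕ/N)·x̄ₕ — weight by population share, not a simple average.
Σ Nₕx̄ₕ = 26050·36 + 12382·92 + 90980·22 + 21396·95 = 937800 + 1139144 + 2001560 + 2032620 = 6111124.
Divide by N: 6111124 / 150808 = 40.5225... → 40.52.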